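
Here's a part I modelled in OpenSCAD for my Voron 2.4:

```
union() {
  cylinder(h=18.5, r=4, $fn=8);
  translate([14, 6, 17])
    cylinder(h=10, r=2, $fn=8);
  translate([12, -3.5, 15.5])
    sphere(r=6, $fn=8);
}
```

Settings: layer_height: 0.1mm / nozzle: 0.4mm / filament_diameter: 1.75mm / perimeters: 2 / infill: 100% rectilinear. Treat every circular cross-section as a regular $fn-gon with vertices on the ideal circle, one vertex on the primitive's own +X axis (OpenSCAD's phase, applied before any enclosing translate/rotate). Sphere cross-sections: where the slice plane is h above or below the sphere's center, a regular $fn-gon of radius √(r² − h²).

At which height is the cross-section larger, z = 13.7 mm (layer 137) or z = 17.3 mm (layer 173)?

layer 173 (z = 17.3 mm)

Layer 137 (z = 13.7): the r=4 cylinder gives a regular 8-gon of circumradius 4 (constant along its height) (area = (8/2)·4.000²·sin(360°/8) = 45.25 mm²); the cylinder at (14, 6) does not reach this height (z outside [17, 27]); the r=6 sphere at (12, -3.5) slices to a regular 8-gon of circumradius 5.724 (√(r²−h²) with h=1.8 from center) (area = (8/2)·5.724²·sin(360°/8) = 92.66 mm²); Taking the union: the 2 present regions are separate (no shared area or edge), so areas and boundary lengths simply add and each stays a separate island — area = 137.91 mm². So its area = 137.91 mm². Layer 173 (z = 17.3): the cylinder: section is a regular 8-gon, circumradius r=4 (area = (8/2)·4.000²·sin(360°/8) = 45.25 mm²); the cylinder at (14, 6): section is a regular 8-gon, circumradius r=2 (area = (8/2)·2.000²·sin(360°/8) = 11.31 mm²); the sphere at (12, -3.5): section is a regular 8-gon, circumradius = √(r²−h²) = √(6²−1.8²) = 5.724 (area = (8/2)·5.724²·sin(360°/8) = 92.66 mm²); Merging all regions: the 3 present regions are separate (no shared area or edge), so areas and boundary lengths simply add and each stays a separate island — area = 149.23 mm². So its area = 149.23 mm². Layer 173 is larger (149.23 vs 137.91 mm²).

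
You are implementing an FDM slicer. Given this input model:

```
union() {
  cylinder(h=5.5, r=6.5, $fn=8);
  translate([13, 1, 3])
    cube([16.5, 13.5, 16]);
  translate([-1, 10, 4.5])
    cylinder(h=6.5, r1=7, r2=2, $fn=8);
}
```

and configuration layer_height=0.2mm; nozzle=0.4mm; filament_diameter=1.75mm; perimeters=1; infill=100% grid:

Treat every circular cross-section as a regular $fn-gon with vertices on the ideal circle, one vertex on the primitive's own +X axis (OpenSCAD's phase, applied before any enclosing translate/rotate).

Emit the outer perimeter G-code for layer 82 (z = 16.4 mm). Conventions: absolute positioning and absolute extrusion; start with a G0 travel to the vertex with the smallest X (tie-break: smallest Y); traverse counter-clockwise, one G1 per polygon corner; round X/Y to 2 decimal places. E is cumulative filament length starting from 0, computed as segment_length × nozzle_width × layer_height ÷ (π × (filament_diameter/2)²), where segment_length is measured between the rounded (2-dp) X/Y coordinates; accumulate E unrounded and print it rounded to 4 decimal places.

At z = 16.4 mm: the cylinder is absent (z outside [0, 5.5]); the cube at (13, 1) is present — its section is the full 16.5×13.5 rectangle; the cone at (-1, 10) does not reach this height (z outside [4.5, 11]); Combining (union): only the 16.5×13.5 cube at (13, 1) is present, so the union is just that shape — 1 connected region. The outline is a single polygon with 4 vertices. Extrusion per mm of travel: 0.4 × 0.2 / (π × 0.875²) = 0.033260. Accumulating E over each segment gives final E = 1.9956.

G0 X13.00 Y1.00 Z16.40
G1 X29.50 Y1.00 E0.5488
G1 X29.50 Y14.50 E0.9978
G1 X13.00 Y14.50 E1.5466
G1 X13.00 Y1.00 E1.9956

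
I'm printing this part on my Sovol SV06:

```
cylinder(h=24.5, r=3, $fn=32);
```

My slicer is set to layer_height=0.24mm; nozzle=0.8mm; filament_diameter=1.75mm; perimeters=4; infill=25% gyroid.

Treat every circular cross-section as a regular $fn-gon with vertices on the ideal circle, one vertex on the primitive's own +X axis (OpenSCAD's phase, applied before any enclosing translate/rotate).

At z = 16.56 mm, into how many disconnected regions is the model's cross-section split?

At z = 16.56 mm: the cylinder: section is a regular 32-gon, circumradius r=3. The result has 1 disconnected region.

1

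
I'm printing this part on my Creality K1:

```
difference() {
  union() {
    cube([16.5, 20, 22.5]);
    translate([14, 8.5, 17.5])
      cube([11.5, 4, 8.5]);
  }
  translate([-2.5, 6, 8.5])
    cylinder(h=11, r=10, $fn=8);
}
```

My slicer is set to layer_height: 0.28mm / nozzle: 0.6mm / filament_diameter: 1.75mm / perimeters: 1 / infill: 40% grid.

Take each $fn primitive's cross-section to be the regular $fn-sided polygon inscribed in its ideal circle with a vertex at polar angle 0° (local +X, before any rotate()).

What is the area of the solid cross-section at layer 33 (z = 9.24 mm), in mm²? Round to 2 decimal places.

245.45 mm²

At z = 9.24 mm: the cube is present — its section is the full 16.5×20 rectangle (area 330.00 mm²); the cube at (14, 8.5) is not intersected at this z (z outside [17.5, 26]); Merging all regions: only the 16.5×20 cube is present, so the union is just that shape — area = 330.00 mm²; the cylinder at (-2.5, 6): section is a regular 8-gon, circumradius r=10 (area = (8/2)·10.000²·sin(360°/8) = 282.84 mm²); Taking the first minus the rest: starting from that combined region (330.00 mm²), the r=10 cylinder at (-2.5, 6) partially overlaps it — only the 84.55 mm² overlap (of its 282.84 mm²) is removed, clipping the outline — area = 245.45 mm². Overall, the cross-section is a single solid region. Net area = 245.45 mm².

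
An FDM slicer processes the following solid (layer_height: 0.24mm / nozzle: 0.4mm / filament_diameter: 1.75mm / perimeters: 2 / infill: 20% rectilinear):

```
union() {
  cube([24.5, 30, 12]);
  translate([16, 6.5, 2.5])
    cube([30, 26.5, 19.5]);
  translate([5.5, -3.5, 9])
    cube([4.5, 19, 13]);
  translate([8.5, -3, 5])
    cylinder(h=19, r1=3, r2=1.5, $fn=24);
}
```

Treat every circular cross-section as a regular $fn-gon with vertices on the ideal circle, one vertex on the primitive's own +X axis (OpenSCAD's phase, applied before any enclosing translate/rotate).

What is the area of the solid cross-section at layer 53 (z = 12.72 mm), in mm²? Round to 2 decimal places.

At z = 12.72 mm: the cube is absent (z outside [0, 12]); the cube at (16, 6.5) is present — its section is the full 30×26.5 rectangle (area 795.00 mm²); the cube at (5.5, -3.5) (footprint 4.5×19) is included at this height (area 85.50 mm²); the cone at (8.5, -3): at t=0.406 of its height the radius interpolates to r₁+(r₂−r₁)t = 2.391, giving a regular 24-gon of that circumradius (area = (24/2)·2.391²·sin(360°/24) = 17.75 mm²); Combining (union): the regions partially overlap — summed areas 898.25 mm² minus the doubly-counted overlap 9.68 mm² gives 888.57 mm² — area = 888.57 mm². Overall, the cross-section has 2 separate islands. Net area = 888.57 mm².

888.57 mm²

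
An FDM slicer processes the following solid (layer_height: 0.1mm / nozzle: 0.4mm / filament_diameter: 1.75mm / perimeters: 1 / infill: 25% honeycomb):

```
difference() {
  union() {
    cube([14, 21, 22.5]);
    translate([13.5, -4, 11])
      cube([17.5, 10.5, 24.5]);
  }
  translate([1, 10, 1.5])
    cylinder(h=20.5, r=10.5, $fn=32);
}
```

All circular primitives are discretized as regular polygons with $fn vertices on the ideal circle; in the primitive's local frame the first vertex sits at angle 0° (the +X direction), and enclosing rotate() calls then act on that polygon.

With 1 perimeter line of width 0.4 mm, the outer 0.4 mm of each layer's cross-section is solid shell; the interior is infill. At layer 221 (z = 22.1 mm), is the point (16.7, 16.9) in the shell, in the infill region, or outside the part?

outside

At z = 22.1 mm: the cube (footprint 14×21) is included at this height; the cube at (13.5, -4) is present — its section is the full 17.5×10.5 rectangle; Taking the union: the regions partially overlap (shared area 3.25 mm²), so overlapping operands fuse into one piece — 1 connected region; the cylinder at (1, 10) does not reach this height (z outside [1.5, 22]); Subtracting the remaining from the first: none of the subtracted shapes is present at this height, so that combined region is unchanged — 1 connected region. Overall, the cross-section is a single solid region. The nearest boundary edge runs (14.00, 21.00)→(14.00, 6.50); distance from the point to it = 2.70 mm. The point is not inside any of the regions above, so it lies outside the cross-section (2.70 mm from the nearest boundary).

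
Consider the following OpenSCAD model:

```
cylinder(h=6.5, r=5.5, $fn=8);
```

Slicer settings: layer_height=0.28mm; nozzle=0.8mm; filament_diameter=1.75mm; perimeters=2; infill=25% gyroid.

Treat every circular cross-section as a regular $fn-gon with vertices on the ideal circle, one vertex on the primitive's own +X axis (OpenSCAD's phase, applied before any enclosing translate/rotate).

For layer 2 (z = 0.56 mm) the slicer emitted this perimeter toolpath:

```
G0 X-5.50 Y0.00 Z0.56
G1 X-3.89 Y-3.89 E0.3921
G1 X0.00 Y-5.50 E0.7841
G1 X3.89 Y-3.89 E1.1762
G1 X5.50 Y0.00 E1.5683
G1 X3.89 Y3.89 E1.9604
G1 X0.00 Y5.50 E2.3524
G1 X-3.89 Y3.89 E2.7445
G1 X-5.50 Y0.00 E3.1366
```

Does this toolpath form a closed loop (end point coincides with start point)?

yes

Start point (G0): (-5.50, 0.00). End point (last G1): the path returns to the start — closed.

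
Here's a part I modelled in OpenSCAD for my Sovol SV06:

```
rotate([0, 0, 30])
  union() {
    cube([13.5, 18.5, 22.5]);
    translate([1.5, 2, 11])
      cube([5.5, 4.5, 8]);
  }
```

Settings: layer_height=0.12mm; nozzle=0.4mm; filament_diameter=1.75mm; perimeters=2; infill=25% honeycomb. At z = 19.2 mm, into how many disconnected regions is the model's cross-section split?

1

At z = 19.2 mm: the cube is present — its section is the full 13.5×18.5 rectangle; the cube at (1.5, 2) does not reach this height (z outside [11, 19]); Combining (union): only the 13.5×18.5 cube is present, so the union is just that shape — 1 connected region; (whole slice rotated 30° about Z — lengths, areas and connectivity unchanged). The result has 1 disconnected region.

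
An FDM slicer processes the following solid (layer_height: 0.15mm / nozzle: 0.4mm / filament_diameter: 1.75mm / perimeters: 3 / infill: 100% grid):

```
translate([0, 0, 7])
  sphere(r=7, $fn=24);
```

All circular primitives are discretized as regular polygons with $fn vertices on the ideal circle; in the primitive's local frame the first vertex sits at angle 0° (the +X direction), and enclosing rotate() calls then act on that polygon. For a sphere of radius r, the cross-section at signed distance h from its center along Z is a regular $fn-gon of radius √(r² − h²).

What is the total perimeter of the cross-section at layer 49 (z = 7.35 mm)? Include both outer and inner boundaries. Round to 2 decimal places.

At z = 7.35 mm: the r=7 sphere slices to a regular 24-gon of circumradius 6.991 (√(r²−h²) with h=0.35 from center) (perimeter = 2·24·6.991·sin(180°/24) = 43.80 mm). Overall, the cross-section is a single solid region. Total boundary length (outer) = 43.80 mm.

43.80 mm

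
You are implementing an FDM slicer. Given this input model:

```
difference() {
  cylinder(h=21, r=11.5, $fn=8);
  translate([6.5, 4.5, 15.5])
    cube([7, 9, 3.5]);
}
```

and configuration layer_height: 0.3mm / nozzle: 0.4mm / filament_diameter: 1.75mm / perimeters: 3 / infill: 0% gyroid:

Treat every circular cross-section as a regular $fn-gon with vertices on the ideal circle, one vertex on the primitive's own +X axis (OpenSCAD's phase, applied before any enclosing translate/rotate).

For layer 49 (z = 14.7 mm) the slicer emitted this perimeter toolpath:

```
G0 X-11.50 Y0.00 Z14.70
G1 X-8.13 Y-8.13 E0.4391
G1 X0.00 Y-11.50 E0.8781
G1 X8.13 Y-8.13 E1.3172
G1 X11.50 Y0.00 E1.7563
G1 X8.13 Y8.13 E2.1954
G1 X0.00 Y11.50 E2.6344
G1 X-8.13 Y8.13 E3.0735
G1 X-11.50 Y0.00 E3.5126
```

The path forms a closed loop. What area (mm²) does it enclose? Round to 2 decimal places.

Apply the shoelace formula to the sequence of (X, Y) vertices; enclosed area = 373.98 mm².

373.98 mm²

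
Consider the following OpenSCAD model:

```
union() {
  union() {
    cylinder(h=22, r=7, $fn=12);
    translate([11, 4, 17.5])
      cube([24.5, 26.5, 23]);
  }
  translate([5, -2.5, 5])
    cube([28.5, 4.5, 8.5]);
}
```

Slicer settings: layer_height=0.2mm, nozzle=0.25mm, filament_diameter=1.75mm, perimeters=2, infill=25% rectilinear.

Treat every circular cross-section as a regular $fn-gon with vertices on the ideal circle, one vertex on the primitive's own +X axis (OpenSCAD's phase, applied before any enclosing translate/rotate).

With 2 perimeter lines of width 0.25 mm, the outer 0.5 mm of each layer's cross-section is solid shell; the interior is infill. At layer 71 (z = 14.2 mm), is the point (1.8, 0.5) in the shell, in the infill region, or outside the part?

At z = 14.2 mm: the r=7 cylinder contributes a regular 12-gon of circumradius 7; the cube at (11, 4) is not intersected at this z (z outside [17.5, 40.5]); Combining (union): only the r=7 cylinder is present, so the union is just that shape — 1 connected region; the cube at (5, -2.5) is not intersected at this z (z outside [5, 13.5]); Taking the union: only that combined region is present, so the union is just that shape — 1 connected region. Overall, the cross-section is a single solid region. The nearest boundary edge runs (7.00, 0.00)→(6.06, 3.50); distance from the point to it = 4.89 mm. The point is inside the cross-section and 4.89 mm from the nearest boundary — more than the 0.5 mm shell width (2 × 0.25), so it's in the infill interior.

infill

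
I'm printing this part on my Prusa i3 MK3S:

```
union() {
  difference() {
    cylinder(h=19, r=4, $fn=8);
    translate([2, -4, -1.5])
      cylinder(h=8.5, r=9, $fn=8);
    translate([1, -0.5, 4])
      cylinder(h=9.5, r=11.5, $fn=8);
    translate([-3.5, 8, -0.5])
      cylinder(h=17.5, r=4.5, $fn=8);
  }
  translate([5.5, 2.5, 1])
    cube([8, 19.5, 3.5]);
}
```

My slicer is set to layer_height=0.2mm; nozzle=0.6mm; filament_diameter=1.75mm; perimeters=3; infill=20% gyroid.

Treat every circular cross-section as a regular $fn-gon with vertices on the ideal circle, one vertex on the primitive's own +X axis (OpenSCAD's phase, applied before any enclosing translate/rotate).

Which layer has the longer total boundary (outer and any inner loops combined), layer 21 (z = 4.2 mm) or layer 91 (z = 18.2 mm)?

layer 21 (z = 4.2 mm)

Layer 21 (z = 4.2): the r=4 cylinder gives a regular 8-gon of circumradius 4 (constant along its height) (perimeter = 2·8·4.000·sin(180°/8) = 24.49 mm); the cylinder at (2, -4): section is a regular 8-gon, circumradius r=9 (perimeter = 2·8·9.000·sin(180°/8) = 55.11 mm); the cylinder at (1, -0.5): section is a regular 8-gon, circumradius r=11.5 (perimeter = 2·8·11.500·sin(180°/8) = 70.41 mm); the cylinder at (-3.5, 8): section is a regular 8-gon, circumradius r=4.5 (perimeter = 2·8·4.500·sin(180°/8) = 27.55 mm); After the difference (first − rest): starting from the r=4 cylinder, the r=9 cylinder at (2, -4) covers all of what remains (removes everything); the r=11.5 cylinder at (1, -0.5) misses the remaining region (no effect); the r=4.5 cylinder at (-3.5, 8) misses the remaining region (no effect) — nothing remains; the cube at (5.5, 2.5) is present — its section is the full 8×19.5 rectangle (perimeter 55.00 mm); Combining (union): only the 8×19.5 cube at (5.5, 2.5) is present, so the union is just that shape — boundary = 55.00 mm. So its perimeter = 55.00 mm. Layer 91 (z = 18.2): the r=4 cylinder gives a regular 8-gon of circumradius 4 (constant along its height) (perimeter = 2·8·4.000·sin(180°/8) = 24.49 mm); the cylinder at (2, -4) does not reach this height (z outside [-1.5, 7]); the cylinder at (1, -0.5) does not reach this height (z outside [4, 13.5]); the cylinder at (-3.5, 8) is not intersected at this z (z outside [-0.5, 17]); Subtracting the remaining from the first: none of the subtracted shapes is present at this height, so the r=4 cylinder is unchanged — boundary = 24.49 mm; the cube at (5.5, 2.5) is not intersected at this z (z outside [1, 4.5]); Taking the union: only that combined region is present, so the union is just that shape — boundary = 24.49 mm. So its perimeter = 24.49 mm. Layer 21 is larger (55.00 vs 24.49 mm).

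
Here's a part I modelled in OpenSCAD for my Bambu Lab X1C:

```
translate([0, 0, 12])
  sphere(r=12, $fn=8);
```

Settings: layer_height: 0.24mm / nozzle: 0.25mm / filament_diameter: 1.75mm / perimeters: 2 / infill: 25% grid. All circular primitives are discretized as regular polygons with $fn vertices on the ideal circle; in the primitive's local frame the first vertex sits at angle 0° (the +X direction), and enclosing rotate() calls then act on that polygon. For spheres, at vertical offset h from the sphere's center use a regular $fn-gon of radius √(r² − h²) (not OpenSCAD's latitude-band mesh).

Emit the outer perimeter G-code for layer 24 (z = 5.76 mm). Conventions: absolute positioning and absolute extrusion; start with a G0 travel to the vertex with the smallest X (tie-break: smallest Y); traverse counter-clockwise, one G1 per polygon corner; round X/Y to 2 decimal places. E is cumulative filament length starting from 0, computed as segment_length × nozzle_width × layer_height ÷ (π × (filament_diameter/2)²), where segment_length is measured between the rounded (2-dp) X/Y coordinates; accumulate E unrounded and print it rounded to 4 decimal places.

G0 X-10.25 Y0.00 Z5.76
G1 X-7.25 Y-7.25 E0.1957
G1 X0.00 Y-10.25 E0.3914
G1 X7.25 Y-7.25 E0.5872
G1 X10.25 Y0.00 E0.7829
G1 X7.25 Y7.25 E0.9786
G1 X0.00 Y10.25 E1.1743
G1 X-7.25 Y7.25 E1.3701
G1 X-10.25 Y0.00 E1.5658

At z = 5.76 mm: the r=12 sphere contributes a regular 8-gon of circumradius √(12²−6.24²) = 10.250. The outline is a single polygon with 8 vertices. Extrusion per mm of travel: 0.25 × 0.24 / (π × 0.875²) = 0.024945. Accumulating E over each segment gives final E = 1.5658.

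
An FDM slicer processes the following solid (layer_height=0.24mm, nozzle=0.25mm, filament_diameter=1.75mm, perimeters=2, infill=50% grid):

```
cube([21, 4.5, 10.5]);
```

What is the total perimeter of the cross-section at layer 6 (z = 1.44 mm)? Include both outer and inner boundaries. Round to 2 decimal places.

At z = 1.44 mm: the cube is present — its section is the full 21×4.5 rectangle (perimeter 51.00 mm). Overall, the cross-section is a single solid region. Total boundary length (outer) = 51.00 mm.

51.00 mm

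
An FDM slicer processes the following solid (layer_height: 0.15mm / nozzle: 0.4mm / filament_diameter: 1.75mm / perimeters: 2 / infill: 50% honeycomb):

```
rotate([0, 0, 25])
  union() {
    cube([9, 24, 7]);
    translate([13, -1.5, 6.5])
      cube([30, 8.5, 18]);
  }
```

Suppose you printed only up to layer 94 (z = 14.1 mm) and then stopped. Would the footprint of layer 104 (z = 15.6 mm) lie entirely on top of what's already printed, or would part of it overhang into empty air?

entirely on top

Compare the two slices. At z = 14.1: the cube does not reach this height (z outside [0, 7]); the cube at (13, -1.5) (footprint 30×8.5) is included at this height (area 255.00 mm²); Combining (union): only the 30×8.5 cube at (13, -1.5) is present, so the union is just that shape — area = 255.00 mm²; (rotated 25° about Z; rotation is an isometry so areas/perimeters/island counts are preserved). At z = 15.6: the cube does not reach this height (z outside [0, 7]); the cube at (13, -1.5) is present — its section is the full 30×8.5 rectangle (area 255.00 mm²); Taking the union: only the 30×8.5 cube at (13, -1.5) is present, so the union is just that shape — area = 255.00 mm²; (rotated 25° about Z; rotation is an isometry so areas/perimeters/island counts are preserved). Checking containment: the cross-section at z = 15.6 is a subset of the cross-section at z = 14.1.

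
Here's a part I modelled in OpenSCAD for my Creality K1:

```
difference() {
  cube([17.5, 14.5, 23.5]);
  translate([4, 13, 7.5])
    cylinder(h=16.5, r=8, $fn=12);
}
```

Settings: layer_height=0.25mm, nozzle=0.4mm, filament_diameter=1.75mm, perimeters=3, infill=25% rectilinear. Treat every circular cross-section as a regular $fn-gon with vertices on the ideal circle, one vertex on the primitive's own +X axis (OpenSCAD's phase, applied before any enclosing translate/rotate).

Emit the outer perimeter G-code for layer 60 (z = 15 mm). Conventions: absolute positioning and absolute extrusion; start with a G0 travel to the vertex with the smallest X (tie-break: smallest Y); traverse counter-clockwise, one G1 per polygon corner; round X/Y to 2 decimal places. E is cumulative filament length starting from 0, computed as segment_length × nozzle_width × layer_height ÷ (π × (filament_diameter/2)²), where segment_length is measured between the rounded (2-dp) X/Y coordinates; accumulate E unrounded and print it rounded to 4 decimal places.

G0 X0.00 Y0.00 Z15.00
G1 X17.50 Y0.00 E0.7276
G1 X17.50 Y14.50 E1.3304
G1 X11.60 Y14.50 E1.5757
G1 X12.00 Y13.00 E1.6402
G1 X10.93 Y9.00 E1.8124
G1 X8.00 Y6.07 E1.9847
G1 X4.00 Y5.00 E2.1568
G1 X0.00 Y6.07 E2.3290
G1 X0.00 Y0.00 E2.5813

At z = 15 mm: the 17.5×14.5 cube contributes its full rectangle; the cylinder at (4, 13): section is a regular 12-gon, circumradius r=8; Subtracting the remaining from the first: starting from the 17.5×14.5 cube, the r=8 cylinder at (4, 13) partially overlaps it — only the 95.55 mm² overlap (of its 192.00 mm²) is removed, clipping the outline — 1 connected region. The outline is a single polygon with 9 vertices. Extrusion per mm of travel: 0.4 × 0.25 / (π × 0.875²) = 0.041575. Accumulating E over each segment gives final E = 2.5813.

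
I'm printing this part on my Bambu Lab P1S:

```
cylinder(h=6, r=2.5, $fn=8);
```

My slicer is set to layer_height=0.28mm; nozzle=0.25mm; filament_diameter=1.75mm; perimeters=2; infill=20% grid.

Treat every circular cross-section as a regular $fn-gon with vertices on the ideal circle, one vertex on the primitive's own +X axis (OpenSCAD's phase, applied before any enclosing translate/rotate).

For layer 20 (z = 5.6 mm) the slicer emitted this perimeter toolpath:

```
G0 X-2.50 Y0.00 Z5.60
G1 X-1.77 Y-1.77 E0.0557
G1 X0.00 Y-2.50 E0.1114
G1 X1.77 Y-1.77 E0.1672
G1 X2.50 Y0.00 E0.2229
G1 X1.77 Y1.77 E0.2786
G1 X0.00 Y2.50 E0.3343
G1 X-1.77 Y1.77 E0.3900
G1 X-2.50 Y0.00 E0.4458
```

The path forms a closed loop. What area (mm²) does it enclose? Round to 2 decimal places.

17.70 mm²

Apply the shoelace formula to the sequence of (X, Y) vertices; enclosed area = 17.70 mm².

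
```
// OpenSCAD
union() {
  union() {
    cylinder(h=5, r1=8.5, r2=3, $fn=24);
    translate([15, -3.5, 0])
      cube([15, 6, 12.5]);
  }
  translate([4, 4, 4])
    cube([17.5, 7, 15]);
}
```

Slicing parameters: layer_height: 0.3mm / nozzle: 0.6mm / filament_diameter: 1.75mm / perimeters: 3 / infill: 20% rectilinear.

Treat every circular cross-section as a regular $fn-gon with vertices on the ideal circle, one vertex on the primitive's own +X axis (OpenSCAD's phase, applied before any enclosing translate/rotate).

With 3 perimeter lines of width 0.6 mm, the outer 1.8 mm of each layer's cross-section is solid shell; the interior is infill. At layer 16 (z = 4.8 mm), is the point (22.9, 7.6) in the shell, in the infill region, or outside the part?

At z = 4.8 mm: the cone contributes a regular 24-gon of circumradius 3.220 (interpolated between r1=8.5 and r2=3 at t=0.960); the cube at (15, -3.5) (footprint 15×6) is included at this height; Merging all regions: the 2 present regions are separate (no shared area or edge), so areas and boundary lengths simply add and each stays a separate island — 2 connected regions; the cube at (4, 4) is present — its section is the full 17.5×7 rectangle; Merging all regions: the 2 present regions are separate (no shared area or edge), so areas and boundary lengths simply add and each stays a separate island — 3 connected regions. Overall, the cross-section has 3 separate islands. The nearest boundary edge runs (21.50, 11.00)→(21.50, 4.00); distance from the point to it = 1.40 mm. The point is not inside any of the regions above, so it lies outside the cross-section (1.40 mm from the nearest boundary).

outside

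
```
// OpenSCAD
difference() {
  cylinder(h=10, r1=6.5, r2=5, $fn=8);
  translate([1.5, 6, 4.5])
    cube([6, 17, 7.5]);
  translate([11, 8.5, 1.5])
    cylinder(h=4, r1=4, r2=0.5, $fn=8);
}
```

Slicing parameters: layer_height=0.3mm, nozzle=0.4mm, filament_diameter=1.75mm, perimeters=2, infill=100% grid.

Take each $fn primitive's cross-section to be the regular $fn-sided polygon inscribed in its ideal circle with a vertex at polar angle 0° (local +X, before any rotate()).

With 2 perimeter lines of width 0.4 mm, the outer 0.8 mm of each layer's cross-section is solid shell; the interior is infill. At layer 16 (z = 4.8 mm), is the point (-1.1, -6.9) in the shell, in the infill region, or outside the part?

outside

At z = 4.8 mm: the cone: at t=0.480 of its height the radius interpolates to r₁+(r₂−r₁)t = 5.780, giving a regular 8-gon of that circumradius; the cube at (1.5, 6) is present — its section is the full 6×17 rectangle; the cone at (11, 8.5) (r1=4→r2=0.5) has section circumradius 1.113 here — a regular 8-gon; Subtracting the remaining from the first: starting from the cone, the 6×17 cube at (1.5, 6) misses the remaining region (no effect); the cone at (11, 8.5) misses the remaining region (no effect) — 1 connected region. Overall, the cross-section is a single solid region. The nearest boundary edge runs (-0.00, -5.78)→(-4.09, -4.09); distance from the point to it = 1.46 mm. The point is not inside any of the regions above, so it lies outside the cross-section (1.46 mm from the nearest boundary).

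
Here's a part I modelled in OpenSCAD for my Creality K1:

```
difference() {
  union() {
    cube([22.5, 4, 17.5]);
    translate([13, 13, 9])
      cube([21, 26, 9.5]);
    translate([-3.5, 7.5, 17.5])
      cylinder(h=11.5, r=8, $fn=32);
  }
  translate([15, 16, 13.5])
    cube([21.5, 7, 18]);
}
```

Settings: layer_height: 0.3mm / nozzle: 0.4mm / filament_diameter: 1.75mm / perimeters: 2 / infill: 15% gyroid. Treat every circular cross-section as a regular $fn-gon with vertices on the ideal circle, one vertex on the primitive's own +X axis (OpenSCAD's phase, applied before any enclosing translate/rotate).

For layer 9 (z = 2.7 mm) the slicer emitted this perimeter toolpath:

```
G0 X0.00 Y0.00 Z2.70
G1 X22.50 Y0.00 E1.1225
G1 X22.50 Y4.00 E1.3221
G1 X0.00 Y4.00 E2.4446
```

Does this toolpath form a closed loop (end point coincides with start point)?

no

Start point (G0): (0.00, 0.00). End point (last G1): the path does not return to the start — open.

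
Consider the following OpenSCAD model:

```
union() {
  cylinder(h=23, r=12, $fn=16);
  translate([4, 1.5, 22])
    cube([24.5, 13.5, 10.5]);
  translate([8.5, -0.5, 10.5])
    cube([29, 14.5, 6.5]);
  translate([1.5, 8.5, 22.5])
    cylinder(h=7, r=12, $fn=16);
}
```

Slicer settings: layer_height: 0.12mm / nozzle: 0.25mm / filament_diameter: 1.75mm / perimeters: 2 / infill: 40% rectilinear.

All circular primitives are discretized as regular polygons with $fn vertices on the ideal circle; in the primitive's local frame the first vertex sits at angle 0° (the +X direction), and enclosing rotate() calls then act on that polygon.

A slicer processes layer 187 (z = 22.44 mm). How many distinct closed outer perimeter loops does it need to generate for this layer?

At z = 22.44 mm: the r=12 cylinder contributes a regular 16-gon of circumradius 12; the cube at (4, 1.5) is present — its section is the full 24.5×13.5 rectangle; the cube at (8.5, -0.5) is absent (z outside [10.5, 17]); the cylinder at (1.5, 8.5) does not reach this height (z outside [22.5, 29.5]); Combining (union): the regions partially overlap (shared area 52.03 mm²), so overlapping operands fuse into one piece — 1 connected region. The result has 1 disconnected region.

1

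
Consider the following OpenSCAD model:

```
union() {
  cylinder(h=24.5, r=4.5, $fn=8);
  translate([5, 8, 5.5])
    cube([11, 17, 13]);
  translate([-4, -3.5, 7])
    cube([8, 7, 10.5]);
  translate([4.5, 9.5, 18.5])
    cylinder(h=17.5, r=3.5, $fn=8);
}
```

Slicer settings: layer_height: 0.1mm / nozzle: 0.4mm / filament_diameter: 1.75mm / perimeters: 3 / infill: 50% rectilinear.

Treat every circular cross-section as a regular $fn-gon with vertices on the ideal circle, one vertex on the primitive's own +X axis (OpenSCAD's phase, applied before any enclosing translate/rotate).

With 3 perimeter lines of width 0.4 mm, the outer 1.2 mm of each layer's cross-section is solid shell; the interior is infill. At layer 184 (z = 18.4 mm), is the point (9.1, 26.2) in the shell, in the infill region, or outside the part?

outside

At z = 18.4 mm: the r=4.5 cylinder contributes a regular 8-gon of circumradius 4.5; the cube at (5, 8) (footprint 11×17) is included at this height; the cube at (-4, -3.5) does not reach this height (z outside [7, 17.5]); the cylinder at (4.5, 9.5) does not reach this height (z outside [18.5, 36]); Taking the union: the 2 present regions are separate (no shared area or edge), so areas and boundary lengths simply add and each stays a separate island — 2 connected regions. Overall, the cross-section has 2 separate islands. The nearest boundary edge runs (5.00, 25.00)→(16.00, 25.00); distance from the point to it = 1.20 mm. The point is not inside any of the regions above, so it lies outside the cross-section (1.20 mm from the nearest boundary).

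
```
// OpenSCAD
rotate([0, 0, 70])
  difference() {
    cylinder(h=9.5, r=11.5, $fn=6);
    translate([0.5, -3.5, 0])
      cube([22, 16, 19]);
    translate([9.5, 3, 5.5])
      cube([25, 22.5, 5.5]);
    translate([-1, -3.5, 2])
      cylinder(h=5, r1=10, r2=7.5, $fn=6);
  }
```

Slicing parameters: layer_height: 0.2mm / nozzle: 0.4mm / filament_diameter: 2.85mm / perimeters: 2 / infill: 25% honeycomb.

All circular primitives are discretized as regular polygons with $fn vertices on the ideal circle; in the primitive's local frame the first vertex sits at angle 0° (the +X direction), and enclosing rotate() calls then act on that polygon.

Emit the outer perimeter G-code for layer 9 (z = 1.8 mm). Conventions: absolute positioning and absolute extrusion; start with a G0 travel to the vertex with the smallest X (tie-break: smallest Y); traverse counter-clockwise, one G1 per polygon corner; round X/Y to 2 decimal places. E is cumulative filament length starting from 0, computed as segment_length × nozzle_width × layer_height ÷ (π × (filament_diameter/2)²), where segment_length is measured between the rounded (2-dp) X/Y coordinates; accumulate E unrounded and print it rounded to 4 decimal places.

At z = 1.8 mm: the r=11.5 cylinder contributes a regular 6-gon of circumradius 11.5; the cube at (0.5, -3.5) is present — its section is the full 22×16 rectangle; the cube at (9.5, 3) is not intersected at this z (z outside [5.5, 11]); the cone at (-1, -3.5) is not intersected at this z (z outside [2, 7]); Subtracting the remaining from the first: starting from the r=11.5 cylinder, the 22×16 cube at (0.5, -3.5) partially overlaps it — only the 115.88 mm² overlap (of its 352.00 mm²) is removed, clipping the outline — 1 connected region; (whole slice rotated 70° about Z — lengths, areas and connectivity unchanged). The outline is a single polygon with 7 vertices. Extrusion per mm of travel: 0.4 × 0.2 / (π × 1.425²) = 0.012540. Accumulating E over each segment gives final E = 0.8862.

G0 X-11.33 Y-2.00 Z1.80
G1 X-3.93 Y-10.81 E0.1443
G1 X7.39 Y-8.81 E0.2884
G1 X11.33 Y2.00 E0.4327
G1 X6.53 Y7.71 E0.5263
G1 X3.46 Y-0.73 E0.6389
G1 X-9.19 Y3.88 E0.8077
G1 X-11.33 Y-2.00 E0.8862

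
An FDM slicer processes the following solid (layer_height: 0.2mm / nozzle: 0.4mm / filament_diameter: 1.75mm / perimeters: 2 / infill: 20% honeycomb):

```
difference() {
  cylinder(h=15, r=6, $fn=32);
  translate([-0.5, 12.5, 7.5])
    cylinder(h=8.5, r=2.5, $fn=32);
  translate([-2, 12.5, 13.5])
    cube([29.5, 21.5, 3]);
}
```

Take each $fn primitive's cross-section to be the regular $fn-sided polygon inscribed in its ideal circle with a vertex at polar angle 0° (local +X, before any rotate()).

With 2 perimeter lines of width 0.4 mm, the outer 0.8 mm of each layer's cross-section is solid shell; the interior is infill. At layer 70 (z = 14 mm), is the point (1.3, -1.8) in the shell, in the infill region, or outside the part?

infill

At z = 14 mm: the r=6 cylinder gives a regular 32-gon of circumradius 6 (constant along its height); the cylinder at (-0.5, 12.5): section is a regular 32-gon, circumradius r=2.5; the 29.5×21.5 cube at (-2, 12.5) contributes its full rectangle; Taking the first minus the rest: starting from the r=6 cylinder, the r=2.5 cylinder at (-0.5, 12.5) misses the remaining region (no effect); the 29.5×21.5 cube at (-2, 12.5) misses the remaining region (no effect) — 1 connected region. Overall, the cross-section is a single solid region. The nearest boundary edge runs (4.24, -4.24)→(3.33, -4.99); distance from the point to it = 3.75 mm. The point is inside the cross-section and 3.75 mm from the nearest boundary — more than the 0.8 mm shell width (2 × 0.4), so it's in the infill interior.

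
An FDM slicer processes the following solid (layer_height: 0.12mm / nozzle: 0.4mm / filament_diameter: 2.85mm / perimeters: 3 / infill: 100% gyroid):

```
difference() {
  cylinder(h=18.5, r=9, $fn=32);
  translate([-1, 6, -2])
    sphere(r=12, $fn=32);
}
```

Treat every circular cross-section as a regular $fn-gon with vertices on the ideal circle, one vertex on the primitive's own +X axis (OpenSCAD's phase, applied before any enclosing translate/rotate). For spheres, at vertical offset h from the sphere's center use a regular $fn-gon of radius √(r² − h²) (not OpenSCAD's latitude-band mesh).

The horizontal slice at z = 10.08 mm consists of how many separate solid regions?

At z = 10.08 mm: the r=9 cylinder contributes a regular 32-gon of circumradius 9; the sphere at (-1, 6) does not reach this height (|z−center|=12.080 > r=12); After the difference (first − rest): none of the subtracted shapes is present at this height, so the r=9 cylinder is unchanged — 1 connected region. The result has 1 disconnected region.

1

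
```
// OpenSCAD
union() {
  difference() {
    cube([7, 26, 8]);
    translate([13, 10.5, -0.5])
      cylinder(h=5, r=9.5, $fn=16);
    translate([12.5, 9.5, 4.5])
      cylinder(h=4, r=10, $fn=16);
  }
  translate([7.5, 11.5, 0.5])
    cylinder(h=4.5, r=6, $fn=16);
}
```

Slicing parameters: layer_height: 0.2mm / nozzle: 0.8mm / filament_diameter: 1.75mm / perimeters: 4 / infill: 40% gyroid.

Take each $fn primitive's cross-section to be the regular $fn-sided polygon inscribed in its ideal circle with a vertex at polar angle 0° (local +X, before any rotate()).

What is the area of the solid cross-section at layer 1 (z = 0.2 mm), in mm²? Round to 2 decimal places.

At z = 0.2 mm: the 7×26 cube contributes its full rectangle (area 182.00 mm²); the r=9.5 cylinder at (13, 10.5) contributes a regular 16-gon of circumradius 9.5 (area = (16/2)·9.500²·sin(360°/16) = 276.30 mm²); the cylinder at (12.5, 9.5) is not intersected at this z (z outside [4.5, 8.5]); After the difference (first − rest): starting from the 7×26 cube (182.00 mm²), the r=9.5 cylinder at (13, 10.5) partially overlaps it — only the 33.93 mm² overlap (of its 276.30 mm²) is removed, clipping the outline — area = 148.07 mm²; the cylinder at (7.5, 11.5) does not reach this height (z outside [0.5, 5]); Combining (union): only the result so far is present, so the union is just that shape — area = 148.07 mm². Overall, the cross-section is a single solid region. Net area = 148.07 mm².

148.07 mm²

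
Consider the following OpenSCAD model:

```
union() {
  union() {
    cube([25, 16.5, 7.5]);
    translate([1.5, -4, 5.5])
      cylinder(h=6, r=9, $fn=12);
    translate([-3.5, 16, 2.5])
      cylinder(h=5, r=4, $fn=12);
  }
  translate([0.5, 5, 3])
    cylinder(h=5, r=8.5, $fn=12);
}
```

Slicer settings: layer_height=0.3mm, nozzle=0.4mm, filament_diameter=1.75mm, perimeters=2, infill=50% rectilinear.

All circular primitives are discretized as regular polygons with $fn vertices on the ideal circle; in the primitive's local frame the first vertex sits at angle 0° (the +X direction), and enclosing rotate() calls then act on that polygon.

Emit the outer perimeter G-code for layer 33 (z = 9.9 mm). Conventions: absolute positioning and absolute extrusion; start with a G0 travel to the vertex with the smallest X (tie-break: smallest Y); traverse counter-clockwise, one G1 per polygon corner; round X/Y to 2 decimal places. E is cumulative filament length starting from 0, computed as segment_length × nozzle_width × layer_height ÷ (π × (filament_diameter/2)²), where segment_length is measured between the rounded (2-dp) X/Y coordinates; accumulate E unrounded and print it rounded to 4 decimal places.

G0 X-7.50 Y-4.00 Z9.90
G1 X-6.29 Y-8.50 E0.2325
G1 X-3.00 Y-11.79 E0.4646
G1 X1.50 Y-13.00 E0.6971
G1 X6.00 Y-11.79 E0.9296
G1 X9.29 Y-8.50 E1.1617
G1 X10.50 Y-4.00 E1.3942
G1 X9.29 Y0.50 E1.6267
G1 X6.00 Y3.79 E1.8588
G1 X1.50 Y5.00 E2.0913
G1 X-3.00 Y3.79 E2.3237
G1 X-6.29 Y0.50 E2.5559
G1 X-7.50 Y-4.00 E2.7884

At z = 9.9 mm: the cube does not reach this height (z outside [0, 7.5]); the cylinder at (1.5, -4): section is a regular 12-gon, circumradius r=9; the cylinder at (-3.5, 16) is not intersected at this z (z outside [2.5, 7.5]); Combining (union): only the r=9 cylinder at (1.5, -4) is present, so the union is just that shape — 1 connected region; the cylinder at (0.5, 5) does not reach this height (z outside [3, 8]); Combining (union): only that combined region is present, so the union is just that shape — 1 connected region. The outline is a single polygon with 12 vertices. Extrusion per mm of travel: 0.4 × 0.3 / (π × 0.875²) = 0.049890. Accumulating E over each segment gives final E = 2.7884.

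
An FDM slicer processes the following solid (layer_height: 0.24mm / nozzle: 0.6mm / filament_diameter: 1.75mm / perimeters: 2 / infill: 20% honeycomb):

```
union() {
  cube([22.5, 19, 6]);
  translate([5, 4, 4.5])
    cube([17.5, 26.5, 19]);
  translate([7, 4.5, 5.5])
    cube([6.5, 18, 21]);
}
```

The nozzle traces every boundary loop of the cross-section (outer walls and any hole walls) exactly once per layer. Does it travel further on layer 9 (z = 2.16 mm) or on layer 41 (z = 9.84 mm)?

Layer 9 (z = 2.16): the cube is present — its section is the full 22.5×19 rectangle (perimeter 83.00 mm); the cube at (5, 4) does not reach this height (z outside [4.5, 23.5]); the cube at (7, 4.5) does not reach this height (z outside [5.5, 26.5]); Merging all regions: only the 22.5×19 cube is present, so the union is just that shape — boundary = 83.00 mm. So its perimeter = 83.00 mm. Layer 41 (z = 9.84): the cube is absent (z outside [0, 6]); the cube at (5, 4) is present — its section is the full 17.5×26.5 rectangle (perimeter 88.00 mm); the cube at (7, 4.5) is present — its section is the full 6.5×18 rectangle (perimeter 49.00 mm); Merging all regions: the 6.5×18 cube at (7, 4.5) lies entirely inside the 17.5×26.5 cube at (5, 4), so the union is just the 17.5×26.5 cube at (5, 4) — boundary = 88.00 mm. So its perimeter = 88.00 mm. Layer 41 is larger (88.00 vs 83.00 mm).

layer 41 (z = 9.84 mm)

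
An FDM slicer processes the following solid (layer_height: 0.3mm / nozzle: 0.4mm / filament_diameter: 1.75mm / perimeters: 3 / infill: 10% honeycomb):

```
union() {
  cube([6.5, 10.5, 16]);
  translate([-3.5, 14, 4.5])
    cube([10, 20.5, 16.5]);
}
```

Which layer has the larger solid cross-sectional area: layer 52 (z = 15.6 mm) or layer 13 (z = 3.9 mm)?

layer 52 (z = 15.6 mm)

Layer 52 (z = 15.6): the cube is present — its section is the full 6.5×10.5 rectangle (area 68.25 mm²); the cube at (-3.5, 14) (footprint 10×20.5) is included at this height (area 205.00 mm²); Merging all regions: the 2 present regions are separate (no shared area or edge), so areas and boundary lengths simply add and each stays a separate island — area = 273.25 mm². So its area = 273.25 mm². Layer 13 (z = 3.9): the cube (footprint 6.5×10.5) is included at this height (area 68.25 mm²); the cube at (-3.5, 14) does not reach this height (z outside [4.5, 21]); Taking the union: only the 6.5×10.5 cube is present, so the union is just that shape — area = 68.25 mm². So its area = 68.25 mm². Layer 52 is larger (273.25 vs 68.25 mm²).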